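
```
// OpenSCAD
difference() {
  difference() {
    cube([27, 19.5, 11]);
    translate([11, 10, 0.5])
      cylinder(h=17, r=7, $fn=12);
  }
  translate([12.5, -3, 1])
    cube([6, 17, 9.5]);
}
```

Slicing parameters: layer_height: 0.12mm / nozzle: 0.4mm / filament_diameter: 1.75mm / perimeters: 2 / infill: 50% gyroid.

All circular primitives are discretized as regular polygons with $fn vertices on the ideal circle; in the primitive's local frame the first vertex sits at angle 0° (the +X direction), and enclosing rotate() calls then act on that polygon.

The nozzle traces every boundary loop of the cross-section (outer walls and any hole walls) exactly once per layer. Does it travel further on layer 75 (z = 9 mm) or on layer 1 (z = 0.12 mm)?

Layer 75 (z = 9): the cube (footprint 27×19.5) is included at this height (perimeter 93.00 mm); the cylinder at (11, 10): section is a regular 12-gon, circumradius r=7 (perimeter = 2·12·7.000·sin(180°/12) = 43.48 mm); Taking the first minus the rest: starting from the 27×19.5 cube, the r=7 cylinder at (11, 10) lies wholly inside it (removes its full 147.00 mm² and its 43.48 mm outline becomes a hole wall) — boundary (outer + 1 inner loop) = 136.48 mm; the 6×17 cube at (12.5, -3) contributes its full rectangle (perimeter 46.00 mm); Subtracting the remaining from the first: starting from the result so far, the 6×17 cube at (12.5, -3) partially overlaps it — only the 37.68 mm² overlap (of its 102.00 mm²) is removed, clipping the outline — boundary = 136.17 mm. So its perimeter = 136.17 mm. Layer 1 (z = 0.12): the cube (footprint 27×19.5) is included at this height (perimeter 93.00 mm); the cylinder at (11, 10) does not reach this height (z outside [0.5, 17.5]); Subtracting the remaining from the first: none of the subtracted shapes is present at this height, so the 27×19.5 cube is unchanged — boundary = 93.00 mm; the cube at (12.5, -3) is not intersected at this z (z outside [1, 10.5]); Taking the first minus the rest: none of the subtracted shapes is present at this height, so the result so far is unchanged — boundary = 93.00 mm. So its perimeter = 93.00 mm. Layer 75 is larger (136.17 vs 93.00 mm).

layer 75 (z = 9 mm)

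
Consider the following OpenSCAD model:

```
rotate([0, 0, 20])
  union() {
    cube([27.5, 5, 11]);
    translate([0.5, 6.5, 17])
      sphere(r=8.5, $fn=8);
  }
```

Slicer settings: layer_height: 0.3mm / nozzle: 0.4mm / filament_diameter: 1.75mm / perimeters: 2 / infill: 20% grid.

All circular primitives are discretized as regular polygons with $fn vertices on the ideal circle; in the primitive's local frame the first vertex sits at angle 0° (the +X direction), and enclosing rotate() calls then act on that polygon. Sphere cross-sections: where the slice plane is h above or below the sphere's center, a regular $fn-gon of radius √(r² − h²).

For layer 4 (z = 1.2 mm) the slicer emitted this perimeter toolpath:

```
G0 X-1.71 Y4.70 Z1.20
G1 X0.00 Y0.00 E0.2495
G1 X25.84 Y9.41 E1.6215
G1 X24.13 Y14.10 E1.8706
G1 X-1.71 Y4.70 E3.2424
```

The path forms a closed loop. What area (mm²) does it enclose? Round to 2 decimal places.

137.40 mm²

Apply the shoelace formula to the sequence of (X, Y) vertices; enclosed area = 137.40 mm².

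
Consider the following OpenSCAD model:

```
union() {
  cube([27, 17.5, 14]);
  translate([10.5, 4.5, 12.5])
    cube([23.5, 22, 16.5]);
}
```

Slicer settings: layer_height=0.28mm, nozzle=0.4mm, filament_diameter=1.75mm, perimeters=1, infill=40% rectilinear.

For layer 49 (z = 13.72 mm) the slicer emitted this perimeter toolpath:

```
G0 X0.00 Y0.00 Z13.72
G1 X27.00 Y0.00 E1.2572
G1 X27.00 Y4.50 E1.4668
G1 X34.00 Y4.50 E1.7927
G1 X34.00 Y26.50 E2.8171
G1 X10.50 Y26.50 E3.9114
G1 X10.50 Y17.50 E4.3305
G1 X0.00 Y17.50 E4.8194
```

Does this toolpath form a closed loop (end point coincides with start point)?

Start point (G0): (0.00, 0.00). End point (last G1): the path does not return to the start — open.

no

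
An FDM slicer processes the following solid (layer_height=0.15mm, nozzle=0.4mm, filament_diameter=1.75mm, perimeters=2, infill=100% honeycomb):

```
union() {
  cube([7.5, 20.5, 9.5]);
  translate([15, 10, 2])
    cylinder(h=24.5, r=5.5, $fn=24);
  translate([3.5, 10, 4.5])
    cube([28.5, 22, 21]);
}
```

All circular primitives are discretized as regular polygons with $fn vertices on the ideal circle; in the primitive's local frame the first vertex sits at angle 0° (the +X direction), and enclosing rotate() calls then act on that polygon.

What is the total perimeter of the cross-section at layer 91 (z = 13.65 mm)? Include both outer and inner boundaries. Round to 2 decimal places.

107.23 mm

At z = 13.65 mm: the cube is not intersected at this z (z outside [0, 9.5]); the r=5.5 cylinder at (15, 10) contributes a regular 24-gon of circumradius 5.5 (perimeter = 2·24·5.500·sin(180°/24) = 34.46 mm); the cube at (3.5, 10) (footprint 28.5×22) is included at this height (perimeter 101.00 mm); Combining (union): the regions partially overlap (shared area 46.98 mm²), so the edge portions inside another operand are dropped and the merged outline is re-measured after clipping — boundary = 107.23 mm. Overall, the cross-section is a single solid region. Total boundary length (outer) = 107.23 mm.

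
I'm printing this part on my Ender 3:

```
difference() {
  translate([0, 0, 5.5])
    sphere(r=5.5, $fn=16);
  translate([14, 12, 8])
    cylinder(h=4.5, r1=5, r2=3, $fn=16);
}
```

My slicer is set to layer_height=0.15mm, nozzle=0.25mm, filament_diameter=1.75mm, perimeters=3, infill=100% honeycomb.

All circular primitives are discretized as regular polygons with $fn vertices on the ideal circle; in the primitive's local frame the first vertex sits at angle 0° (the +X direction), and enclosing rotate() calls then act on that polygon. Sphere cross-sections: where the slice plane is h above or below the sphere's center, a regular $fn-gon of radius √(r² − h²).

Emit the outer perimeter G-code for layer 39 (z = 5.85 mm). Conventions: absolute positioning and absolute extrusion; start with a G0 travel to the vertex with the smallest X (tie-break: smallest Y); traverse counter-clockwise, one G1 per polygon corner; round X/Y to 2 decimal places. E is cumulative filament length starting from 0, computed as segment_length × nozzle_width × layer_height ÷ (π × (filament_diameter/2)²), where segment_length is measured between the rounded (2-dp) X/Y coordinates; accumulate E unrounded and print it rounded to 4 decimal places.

At z = 5.85 mm: the r=5.5 sphere slices to a regular 16-gon of circumradius 5.489 (√(r²−h²) with h=0.35 from center); the cone at (14, 12) is not intersected at this z (z outside [8, 12.5]); Taking the first minus the rest: none of the subtracted shapes is present at this height, so the r=5.5 sphere is unchanged — 1 connected region. The outline is a single polygon with 16 vertices. Extrusion per mm of travel: 0.25 × 0.15 / (π × 0.875²) = 0.015591. Accumulating E over each segment gives final E = 0.5342.

G0 X-5.49 Y0.00 Z5.85
G1 X-5.07 Y-2.10 E0.0334
G1 X-3.88 Y-3.88 E0.0668
G1 X-2.10 Y-5.07 E0.1002
G1 X0.00 Y-5.49 E0.1335
G1 X2.10 Y-5.07 E0.1669
G1 X3.88 Y-3.88 E0.2003
G1 X5.07 Y-2.10 E0.2337
G1 X5.49 Y0.00 E0.2671
G1 X5.07 Y2.10 E0.3005
G1 X3.88 Y3.88 E0.3339
G1 X2.10 Y5.07 E0.3672
G1 X0.00 Y5.49 E0.4006
G1 X-2.10 Y5.07 E0.4340
G1 X-3.88 Y3.88 E0.4674
G1 X-5.07 Y2.10 E0.5008
G1 X-5.49 Y0.00 E0.5342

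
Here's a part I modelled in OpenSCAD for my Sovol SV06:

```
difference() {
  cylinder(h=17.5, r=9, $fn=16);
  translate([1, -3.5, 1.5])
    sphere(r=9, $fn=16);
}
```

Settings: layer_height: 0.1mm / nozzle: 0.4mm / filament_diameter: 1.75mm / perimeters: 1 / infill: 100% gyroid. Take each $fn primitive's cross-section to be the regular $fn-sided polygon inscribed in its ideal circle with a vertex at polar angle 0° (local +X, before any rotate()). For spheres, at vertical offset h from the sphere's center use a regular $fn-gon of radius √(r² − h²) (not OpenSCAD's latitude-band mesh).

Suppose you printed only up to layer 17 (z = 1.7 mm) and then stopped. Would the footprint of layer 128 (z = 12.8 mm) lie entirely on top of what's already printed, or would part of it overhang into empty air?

part overhangs

Compare the two slices. At z = 1.7: the r=9 cylinder gives a regular 16-gon of circumradius 9 (constant along its height) (area = (16/2)·9.000²·sin(360°/16) = 247.98 mm²); the sphere at (1, -3.5): section is a regular 16-gon, circumradius = √(r²−h²) = √(9²−0.2²) = 8.998 (area = (16/2)·8.998²·sin(360°/16) = 247.86 mm²); After the difference (first − rest): starting from the r=9 cylinder (247.98 mm²), the r=9 sphere at (1, -3.5) partially overlaps it — only the 183.70 mm² overlap (of its 247.86 mm²) is removed, clipping the outline — area = 64.28 mm². At z = 12.8: the r=9 cylinder gives a regular 16-gon of circumradius 9 (constant along its height) (area = (16/2)·9.000²·sin(360°/16) = 247.98 mm²); the sphere at (1, -3.5) is not intersected at this z (|z−center|=11.300 > r=9); Taking the first minus the rest: none of the subtracted shapes is present at this height, so the r=9 cylinder is unchanged — area = 247.98 mm². Checking containment: at z = 12.8 the cross-section extends beyond the z = 1.7 cross-section by about 183.70 mm².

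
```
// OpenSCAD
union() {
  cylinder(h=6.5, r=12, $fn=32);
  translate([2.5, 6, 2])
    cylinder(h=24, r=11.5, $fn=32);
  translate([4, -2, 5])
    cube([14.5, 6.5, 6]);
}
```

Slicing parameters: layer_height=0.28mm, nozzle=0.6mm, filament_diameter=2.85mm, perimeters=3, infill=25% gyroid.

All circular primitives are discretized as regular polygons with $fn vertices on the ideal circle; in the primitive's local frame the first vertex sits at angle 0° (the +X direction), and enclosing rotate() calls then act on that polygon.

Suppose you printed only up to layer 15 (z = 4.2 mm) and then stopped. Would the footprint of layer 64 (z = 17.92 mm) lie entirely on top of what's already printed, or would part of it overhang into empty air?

entirely on top

Compare the two slices. At z = 4.2: the cylinder: section is a regular 32-gon, circumradius r=12 (area = (32/2)·12.000²·sin(360°/32) = 449.49 mm²); the r=11.5 cylinder at (2.5, 6) gives a regular 32-gon of circumradius 11.5 (constant along its height) (area = (32/2)·11.500²·sin(360°/32) = 412.81 mm²); the cube at (4, -2) is absent (z outside [5, 11]); Merging all regions: the regions partially overlap — summed areas 862.30 mm² minus the doubly-counted overlap 280.41 mm² gives 581.89 mm² — area = 581.89 mm². At z = 17.92: the cylinder is absent (z outside [0, 6.5]); the r=11.5 cylinder at (2.5, 6) gives a regular 32-gon of circumradius 11.5 (constant along its height) (area = (32/2)·11.500²·sin(360°/32) = 412.81 mm²); the cube at (4, -2) is not intersected at this z (z outside [5, 11]); Merging all regions: only the r=11.5 cylinder at (2.5, 6) is present, so the union is just that shape — area = 412.81 mm². Checking containment: the cross-section at z = 17.92 is a subset of the cross-section at z = 4.2.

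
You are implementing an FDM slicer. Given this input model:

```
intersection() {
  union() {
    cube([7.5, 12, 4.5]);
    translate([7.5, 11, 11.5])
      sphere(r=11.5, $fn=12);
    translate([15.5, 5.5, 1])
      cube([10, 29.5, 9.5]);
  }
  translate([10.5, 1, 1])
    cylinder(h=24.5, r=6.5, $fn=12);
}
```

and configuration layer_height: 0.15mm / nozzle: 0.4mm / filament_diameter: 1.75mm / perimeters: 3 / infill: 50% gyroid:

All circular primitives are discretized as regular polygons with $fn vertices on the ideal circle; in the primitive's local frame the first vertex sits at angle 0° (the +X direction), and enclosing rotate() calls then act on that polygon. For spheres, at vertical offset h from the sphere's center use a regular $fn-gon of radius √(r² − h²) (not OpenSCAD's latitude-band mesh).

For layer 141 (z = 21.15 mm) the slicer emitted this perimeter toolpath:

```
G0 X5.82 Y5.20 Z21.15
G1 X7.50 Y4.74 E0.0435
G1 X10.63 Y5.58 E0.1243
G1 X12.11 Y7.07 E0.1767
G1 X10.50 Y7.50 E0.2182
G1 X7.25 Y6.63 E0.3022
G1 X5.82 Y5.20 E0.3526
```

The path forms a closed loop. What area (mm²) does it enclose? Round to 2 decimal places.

Apply the shoelace formula to the sequence of (X, Y) vertices; enclosed area = 9.29 mm².

9.29 mm²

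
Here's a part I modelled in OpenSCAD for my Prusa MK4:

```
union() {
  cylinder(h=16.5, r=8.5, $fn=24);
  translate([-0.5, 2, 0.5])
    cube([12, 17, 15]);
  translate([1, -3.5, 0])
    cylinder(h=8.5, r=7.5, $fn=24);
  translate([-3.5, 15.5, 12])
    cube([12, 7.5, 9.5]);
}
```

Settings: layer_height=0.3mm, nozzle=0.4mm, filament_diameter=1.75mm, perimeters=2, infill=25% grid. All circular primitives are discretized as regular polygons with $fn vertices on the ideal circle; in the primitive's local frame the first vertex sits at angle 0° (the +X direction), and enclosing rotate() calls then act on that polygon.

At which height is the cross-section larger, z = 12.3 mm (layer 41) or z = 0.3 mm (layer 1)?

Layer 41 (z = 12.3): the r=8.5 cylinder contributes a regular 24-gon of circumradius 8.5 (area = (24/2)·8.500²·sin(360°/24) = 224.40 mm²); the cube at (-0.5, 2) is present — its section is the full 12×17 rectangle (area 204.00 mm²); the cylinder at (1, -3.5) does not reach this height (z outside [0, 8.5]); the 12×7.5 cube at (-3.5, 15.5) contributes its full rectangle (area 90.00 mm²); Combining (union): the regions partially overlap — summed areas 518.40 mm² minus the doubly-counted overlap 74.10 mm² gives 444.30 mm² — area = 444.30 mm². So its area = 444.30 mm². Layer 1 (z = 0.3): the r=8.5 cylinder contributes a regular 24-gon of circumradius 8.5 (area = (24/2)·8.500²·sin(360°/24) = 224.40 mm²); the cube at (-0.5, 2) is absent (z outside [0.5, 15.5]); the cylinder at (1, -3.5): section is a regular 24-gon, circumradius r=7.5 (area = (24/2)·7.500²·sin(360°/24) = 174.70 mm²); the cube at (-3.5, 15.5) does not reach this height (z outside [12, 21.5]); Combining (union): the regions partially overlap — summed areas 399.10 mm² minus the doubly-counted overlap 139.95 mm² gives 259.15 mm² — area = 259.15 mm². So its area = 259.15 mm². Layer 41 is larger (444.30 vs 259.15 mm²).

layer 41 (z = 12.3 mm)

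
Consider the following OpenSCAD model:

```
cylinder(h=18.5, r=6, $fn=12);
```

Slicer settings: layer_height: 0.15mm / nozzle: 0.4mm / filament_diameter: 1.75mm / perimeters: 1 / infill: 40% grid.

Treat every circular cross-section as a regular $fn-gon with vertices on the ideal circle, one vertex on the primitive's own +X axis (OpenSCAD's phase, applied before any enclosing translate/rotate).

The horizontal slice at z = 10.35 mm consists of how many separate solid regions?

1

At z = 10.35 mm: the cylinder: section is a regular 12-gon, circumradius r=6. The result has 1 disconnected region.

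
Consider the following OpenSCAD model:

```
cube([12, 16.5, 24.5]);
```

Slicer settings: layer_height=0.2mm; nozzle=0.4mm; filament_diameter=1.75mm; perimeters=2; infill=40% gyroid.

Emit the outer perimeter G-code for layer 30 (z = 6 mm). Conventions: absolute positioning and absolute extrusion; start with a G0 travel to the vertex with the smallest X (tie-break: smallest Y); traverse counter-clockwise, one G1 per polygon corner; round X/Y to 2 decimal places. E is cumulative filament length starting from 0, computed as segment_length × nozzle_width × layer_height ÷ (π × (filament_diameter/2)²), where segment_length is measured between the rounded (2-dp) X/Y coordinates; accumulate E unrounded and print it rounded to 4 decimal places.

At z = 6 mm: the 12×16.5 cube contributes its full rectangle. The outline is a single polygon with 4 vertices. Extrusion per mm of travel: 0.4 × 0.2 / (π × 0.875²) = 0.033260. Accumulating E over each segment gives final E = 1.8958.

G0 X0.00 Y0.00 Z6.00
G1 X12.00 Y0.00 E0.3991
G1 X12.00 Y16.50 E0.9479
G1 X0.00 Y16.50 E1.3470
G1 X0.00 Y0.00 E1.8958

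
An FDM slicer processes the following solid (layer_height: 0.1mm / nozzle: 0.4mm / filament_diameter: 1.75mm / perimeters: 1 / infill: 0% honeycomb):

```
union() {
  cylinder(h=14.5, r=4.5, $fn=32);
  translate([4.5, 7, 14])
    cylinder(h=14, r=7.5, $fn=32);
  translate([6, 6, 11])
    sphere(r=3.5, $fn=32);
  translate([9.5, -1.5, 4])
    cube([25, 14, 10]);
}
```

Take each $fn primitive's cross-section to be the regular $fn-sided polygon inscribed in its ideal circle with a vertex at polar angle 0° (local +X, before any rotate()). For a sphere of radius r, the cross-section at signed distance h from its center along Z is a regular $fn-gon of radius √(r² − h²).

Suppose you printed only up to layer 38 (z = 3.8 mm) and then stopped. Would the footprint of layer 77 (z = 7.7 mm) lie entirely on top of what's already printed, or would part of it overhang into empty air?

Compare the two slices. At z = 3.8: the r=4.5 cylinder gives a regular 32-gon of circumradius 4.5 (constant along its height) (area = (32/2)·4.500²·sin(360°/32) = 63.21 mm²); the cylinder at (4.5, 7) is not intersected at this z (z outside [14, 28]); the sphere at (6, 6) is absent (|z−center|=7.200 > r=3.5); the cube at (9.5, -1.5) is not intersected at this z (z outside [4, 14]); Combining (union): only the r=4.5 cylinder is present, so the union is just that shape — area = 63.21 mm². At z = 7.7: the cylinder: section is a regular 32-gon, circumradius r=4.5 (area = (32/2)·4.500²·sin(360°/32) = 63.21 mm²); the cylinder at (4.5, 7) is absent (z outside [14, 28]); the sphere at (6, 6): section is a regular 32-gon, circumradius = √(r²−h²) = √(3.5²−3.3²) = 1.166 (area = (32/2)·1.166²·sin(360°/32) = 4.25 mm²); the cube at (9.5, -1.5) is present — its section is the full 25×14 rectangle (area 350.00 mm²); Merging all regions: the 3 present regions are separate (no shared area or edge), so areas and boundary lengths simply add and each stays a separate island — area = 417.45 mm². Checking containment: at z = 7.7 the cross-section extends beyond the z = 3.8 cross-section by about 354.25 mm².

part overhangs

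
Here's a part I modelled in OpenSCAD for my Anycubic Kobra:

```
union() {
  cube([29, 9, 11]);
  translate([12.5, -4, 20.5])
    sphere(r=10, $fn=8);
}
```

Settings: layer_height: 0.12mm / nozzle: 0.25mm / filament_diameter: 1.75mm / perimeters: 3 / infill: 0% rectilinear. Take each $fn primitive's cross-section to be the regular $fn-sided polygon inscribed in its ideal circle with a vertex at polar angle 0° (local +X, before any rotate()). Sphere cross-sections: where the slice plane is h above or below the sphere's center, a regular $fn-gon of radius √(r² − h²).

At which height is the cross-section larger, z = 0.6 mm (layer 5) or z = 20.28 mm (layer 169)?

layer 169 (z = 20.28 mm)

Layer 5 (z = 0.6): the cube (footprint 29×9) is included at this height (area 261.00 mm²); the sphere at (12.5, -4) is not intersected at this z (|z−center|=19.900 > r=10); Combining (union): only the 29×9 cube is present, so the union is just that shape — area = 261.00 mm². So its area = 261.00 mm². Layer 169 (z = 20.28): the cube is absent (z outside [0, 11]); the r=10 sphere at (12.5, -4) contributes a regular 8-gon of circumradius √(10²−0.22²) = 9.998 (area = (8/2)·9.998²·sin(360°/8) = 282.71 mm²); Merging all regions: only the r=10 sphere at (12.5, -4) is present, so the union is just that shape — area = 282.71 mm². So its area = 282.71 mm². Layer 169 is larger (282.71 vs 261.00 mm²).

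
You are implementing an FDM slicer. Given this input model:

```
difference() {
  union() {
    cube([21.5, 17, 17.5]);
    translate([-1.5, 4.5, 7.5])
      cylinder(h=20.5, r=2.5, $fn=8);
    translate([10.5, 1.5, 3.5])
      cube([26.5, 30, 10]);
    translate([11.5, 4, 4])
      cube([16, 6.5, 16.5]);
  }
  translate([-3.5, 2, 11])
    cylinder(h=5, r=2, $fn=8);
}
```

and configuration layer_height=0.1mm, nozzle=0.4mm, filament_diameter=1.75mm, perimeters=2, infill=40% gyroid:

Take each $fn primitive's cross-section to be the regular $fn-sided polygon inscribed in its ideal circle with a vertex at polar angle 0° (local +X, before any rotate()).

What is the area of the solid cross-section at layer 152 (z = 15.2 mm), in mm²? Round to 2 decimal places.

417.87 mm²

At z = 15.2 mm: the cube is present — its section is the full 21.5×17 rectangle (area 365.50 mm²); the r=2.5 cylinder at (-1.5, 4.5) gives a regular 8-gon of circumradius 2.5 (constant along its height) (area = (8/2)·2.500²·sin(360°/8) = 17.68 mm²); the cube at (10.5, 1.5) is absent (z outside [3.5, 13.5]); the 16×6.5 cube at (11.5, 4) contributes its full rectangle (area 104.00 mm²); Merging all regions: the regions partially overlap — summed areas 487.18 mm² minus the doubly-counted overlap 67.27 mm² gives 419.91 mm² — area = 419.91 mm²; the r=2 cylinder at (-3.5, 2) gives a regular 8-gon of circumradius 2 (constant along its height) (area = (8/2)·2.000²·sin(360°/8) = 11.31 mm²); Subtracting the remaining from the first: starting from that combined region (419.91 mm²), the r=2 cylinder at (-3.5, 2) partially overlaps it — only the 2.03 mm² overlap (of its 11.31 mm²) is removed, clipping the outline — area = 417.87 mm². Overall, the cross-section is a single solid region. Net area = 417.87 mm².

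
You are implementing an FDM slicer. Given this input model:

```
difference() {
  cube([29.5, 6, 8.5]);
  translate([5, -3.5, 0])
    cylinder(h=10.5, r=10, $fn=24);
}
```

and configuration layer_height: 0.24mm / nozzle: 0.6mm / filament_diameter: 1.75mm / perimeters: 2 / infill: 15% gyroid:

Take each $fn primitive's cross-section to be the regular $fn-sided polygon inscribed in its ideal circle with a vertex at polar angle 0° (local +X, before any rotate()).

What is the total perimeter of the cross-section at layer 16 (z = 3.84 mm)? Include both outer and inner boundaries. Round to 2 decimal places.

At z = 3.84 mm: the 29.5×6 cube contributes its full rectangle (perimeter 71.00 mm); the r=10 cylinder at (5, -3.5) gives a regular 24-gon of circumradius 10 (constant along its height) (perimeter = 2·24·10.000·sin(180°/24) = 62.65 mm); Subtracting the remaining from the first: starting from the 29.5×6 cube, the r=10 cylinder at (5, -3.5) partially overlaps it — only the 71.83 mm² overlap (of its 310.58 mm²) is removed, clipping the outline — boundary = 56.85 mm. Overall, the cross-section has 2 separate islands. Total boundary length (outer) = 56.85 mm.

56.85 mm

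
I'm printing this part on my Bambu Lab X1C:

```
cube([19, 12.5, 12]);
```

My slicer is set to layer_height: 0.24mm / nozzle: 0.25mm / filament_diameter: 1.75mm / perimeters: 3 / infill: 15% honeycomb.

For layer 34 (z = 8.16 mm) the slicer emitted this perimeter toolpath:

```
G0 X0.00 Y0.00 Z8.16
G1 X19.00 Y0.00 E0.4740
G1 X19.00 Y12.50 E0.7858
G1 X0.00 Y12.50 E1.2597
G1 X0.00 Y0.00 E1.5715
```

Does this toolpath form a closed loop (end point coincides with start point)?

yes

Start point (G0): (0.00, 0.00). End point (last G1): the path returns to the start — closed.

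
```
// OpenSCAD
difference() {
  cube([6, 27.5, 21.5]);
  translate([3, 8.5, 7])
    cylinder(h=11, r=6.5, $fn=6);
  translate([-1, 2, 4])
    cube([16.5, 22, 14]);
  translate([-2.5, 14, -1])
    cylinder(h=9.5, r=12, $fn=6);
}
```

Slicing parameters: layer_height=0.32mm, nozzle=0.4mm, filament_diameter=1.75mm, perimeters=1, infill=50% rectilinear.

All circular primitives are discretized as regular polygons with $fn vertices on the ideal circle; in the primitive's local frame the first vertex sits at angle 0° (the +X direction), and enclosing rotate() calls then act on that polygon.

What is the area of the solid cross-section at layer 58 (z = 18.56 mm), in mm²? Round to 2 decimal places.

At z = 18.56 mm: the 6×27.5 cube contributes its full rectangle (area 165.00 mm²); the cylinder at (3, 8.5) is not intersected at this z (z outside [7, 18]); the cube at (-1, 2) does not reach this height (z outside [4, 18]); the cylinder at (-2.5, 14) does not reach this height (z outside [-1, 8.5]); Taking the first minus the rest: none of the subtracted shapes is present at this height, so the 6×27.5 cube is unchanged — area = 165.00 mm². Overall, the cross-section is a single solid region. Net area = 165.00 mm².

165.00 mm²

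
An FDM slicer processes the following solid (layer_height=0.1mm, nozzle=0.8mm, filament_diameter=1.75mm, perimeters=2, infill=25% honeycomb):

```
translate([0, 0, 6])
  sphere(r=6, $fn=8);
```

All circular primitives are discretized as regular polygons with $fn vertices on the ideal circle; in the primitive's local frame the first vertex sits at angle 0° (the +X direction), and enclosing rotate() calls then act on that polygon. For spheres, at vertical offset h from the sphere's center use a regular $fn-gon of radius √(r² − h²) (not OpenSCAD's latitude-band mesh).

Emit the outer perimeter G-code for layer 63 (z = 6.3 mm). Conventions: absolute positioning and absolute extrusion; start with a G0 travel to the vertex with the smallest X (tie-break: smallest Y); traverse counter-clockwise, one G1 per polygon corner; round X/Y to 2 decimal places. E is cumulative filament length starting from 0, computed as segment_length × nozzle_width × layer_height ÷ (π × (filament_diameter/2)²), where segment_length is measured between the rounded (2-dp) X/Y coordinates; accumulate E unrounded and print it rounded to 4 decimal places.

At z = 6.3 mm: the sphere: section is a regular 8-gon, circumradius = √(r²−h²) = √(6²−0.3²) = 5.992. The outline is a single polygon with 8 vertices. Extrusion per mm of travel: 0.8 × 0.1 / (π × 0.875²) = 0.033260. Accumulating E over each segment gives final E = 1.2205.

G0 X-5.99 Y0.00 Z6.30
G1 X-4.24 Y-4.24 E0.1526
G1 X0.00 Y-5.99 E0.3051
G1 X4.24 Y-4.24 E0.4577
G1 X5.99 Y0.00 E0.6103
G1 X4.24 Y4.24 E0.7628
G1 X0.00 Y5.99 E0.9154
G1 X-4.24 Y4.24 E1.0679
G1 X-5.99 Y0.00 E1.2205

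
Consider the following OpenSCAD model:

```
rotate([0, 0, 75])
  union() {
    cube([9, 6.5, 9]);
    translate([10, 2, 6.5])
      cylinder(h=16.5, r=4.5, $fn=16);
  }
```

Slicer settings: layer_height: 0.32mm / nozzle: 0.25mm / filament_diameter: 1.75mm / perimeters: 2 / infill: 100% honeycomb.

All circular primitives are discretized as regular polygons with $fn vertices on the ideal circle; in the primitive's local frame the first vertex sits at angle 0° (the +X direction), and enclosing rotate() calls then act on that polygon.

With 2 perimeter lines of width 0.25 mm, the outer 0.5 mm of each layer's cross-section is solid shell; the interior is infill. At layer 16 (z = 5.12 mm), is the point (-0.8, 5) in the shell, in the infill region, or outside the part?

infill

At z = 5.12 mm: the cube is present — its section is the full 9×6.5 rectangle; the cylinder at (10, 2) is absent (z outside [6.5, 23]); Merging all regions: only the 9×6.5 cube is present, so the union is just that shape — 1 connected region; (whole slice rotated 75° about Z — lengths, areas and connectivity unchanged). Overall, the cross-section is a single solid region. Undo the 75° rotation: the query point maps to (4.623, 2.067) in the un-rotated model frame. The nearest boundary edge runs (0.00, 0.00)→(9.00, 0.00); distance from the point to it = 2.07 mm. The point is inside the cross-section and 2.07 mm from the nearest boundary — more than the 0.5 mm shell width (2 × 0.25), so it's in the infill interior.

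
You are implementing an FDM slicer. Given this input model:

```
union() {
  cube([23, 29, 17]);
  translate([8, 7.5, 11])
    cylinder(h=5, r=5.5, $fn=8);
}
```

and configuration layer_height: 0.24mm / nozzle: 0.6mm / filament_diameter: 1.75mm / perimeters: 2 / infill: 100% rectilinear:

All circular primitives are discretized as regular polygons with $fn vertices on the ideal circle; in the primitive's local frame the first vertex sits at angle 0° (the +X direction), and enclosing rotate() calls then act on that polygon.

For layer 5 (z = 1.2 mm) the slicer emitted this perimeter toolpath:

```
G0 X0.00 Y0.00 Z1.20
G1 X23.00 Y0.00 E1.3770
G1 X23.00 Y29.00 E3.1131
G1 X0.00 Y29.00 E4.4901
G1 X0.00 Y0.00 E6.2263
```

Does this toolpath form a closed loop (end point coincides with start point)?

Start point (G0): (0.00, 0.00). End point (last G1): the path returns to the start — closed.

yes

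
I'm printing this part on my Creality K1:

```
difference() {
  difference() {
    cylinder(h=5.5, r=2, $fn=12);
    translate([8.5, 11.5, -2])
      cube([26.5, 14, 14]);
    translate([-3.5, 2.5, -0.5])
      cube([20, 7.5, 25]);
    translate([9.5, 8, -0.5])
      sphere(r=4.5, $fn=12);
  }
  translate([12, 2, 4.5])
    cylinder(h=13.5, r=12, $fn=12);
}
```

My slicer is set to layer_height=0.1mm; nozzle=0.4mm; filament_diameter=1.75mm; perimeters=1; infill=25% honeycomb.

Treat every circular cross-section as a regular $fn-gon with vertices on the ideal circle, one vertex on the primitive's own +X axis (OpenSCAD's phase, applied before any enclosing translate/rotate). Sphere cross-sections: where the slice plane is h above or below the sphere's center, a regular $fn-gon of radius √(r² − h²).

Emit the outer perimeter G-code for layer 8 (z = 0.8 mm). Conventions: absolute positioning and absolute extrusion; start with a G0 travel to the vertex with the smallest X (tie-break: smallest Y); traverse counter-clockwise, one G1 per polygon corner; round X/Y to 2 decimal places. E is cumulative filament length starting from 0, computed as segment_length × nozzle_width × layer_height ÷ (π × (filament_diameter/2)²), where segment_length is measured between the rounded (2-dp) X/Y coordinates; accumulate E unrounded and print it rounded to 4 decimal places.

At z = 0.8 mm: the r=2 cylinder contributes a regular 12-gon of circumradius 2; the cube at (8.5, 11.5) (footprint 26.5×14) is included at this height; the cube at (-3.5, 2.5) (footprint 20×7.5) is included at this height; the r=4.5 sphere at (9.5, 8) contributes a regular 12-gon of circumradius √(4.5²−1.3²) = 4.308; Subtracting the remaining from the first: starting from the r=2 cylinder, the 26.5×14 cube at (8.5, 11.5) misses the remaining region (no effect); the 20×7.5 cube at (-3.5, 2.5) misses the remaining region (no effect); the r=4.5 sphere at (9.5, 8) misses the remaining region (no effect) — 1 connected region; the cylinder at (12, 2) does not reach this height (z outside [4.5, 18]); Taking the first minus the rest: none of the subtracted shapes is present at this height, so that combined region is unchanged — 1 connected region. The outline is a single polygon with 12 vertices. Extrusion per mm of travel: 0.4 × 0.1 / (π × 0.875²) = 0.016630. Accumulating E over each segment gives final E = 0.2065.

G0 X-2.00 Y0.00 Z0.80
G1 X-1.73 Y-1.00 E0.0172
G1 X-1.00 Y-1.73 E0.0344
G1 X0.00 Y-2.00 E0.0516
G1 X1.00 Y-1.73 E0.0688
G1 X1.73 Y-1.00 E0.0860
G1 X2.00 Y0.00 E0.1032
G1 X1.73 Y1.00 E0.1205
G1 X1.00 Y1.73 E0.1376
G1 X0.00 Y2.00 E0.1549
G1 X-1.00 Y1.73 E0.1721
G1 X-1.73 Y1.00 E0.1893
G1 X-2.00 Y0.00 E0.2065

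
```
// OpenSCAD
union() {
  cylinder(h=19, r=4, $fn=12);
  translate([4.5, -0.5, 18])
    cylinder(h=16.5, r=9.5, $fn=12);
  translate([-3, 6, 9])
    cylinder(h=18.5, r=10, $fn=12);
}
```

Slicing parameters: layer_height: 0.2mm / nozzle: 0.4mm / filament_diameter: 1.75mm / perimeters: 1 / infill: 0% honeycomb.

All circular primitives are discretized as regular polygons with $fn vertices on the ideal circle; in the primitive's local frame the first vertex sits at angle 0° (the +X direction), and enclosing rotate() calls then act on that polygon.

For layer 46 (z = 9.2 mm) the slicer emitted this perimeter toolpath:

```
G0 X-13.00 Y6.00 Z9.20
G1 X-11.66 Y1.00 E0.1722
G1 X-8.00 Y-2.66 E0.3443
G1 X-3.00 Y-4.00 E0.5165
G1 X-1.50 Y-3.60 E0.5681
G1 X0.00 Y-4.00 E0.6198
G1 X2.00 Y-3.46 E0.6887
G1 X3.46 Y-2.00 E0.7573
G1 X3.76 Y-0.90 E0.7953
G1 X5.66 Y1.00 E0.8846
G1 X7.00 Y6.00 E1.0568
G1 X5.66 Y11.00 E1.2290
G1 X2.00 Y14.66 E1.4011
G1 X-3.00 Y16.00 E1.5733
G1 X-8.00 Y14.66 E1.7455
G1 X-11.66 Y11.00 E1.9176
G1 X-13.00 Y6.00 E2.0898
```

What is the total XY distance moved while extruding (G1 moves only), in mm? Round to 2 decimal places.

Sum the Euclidean lengths of each G1 segment: total = 62.83 mm.

62.83 mm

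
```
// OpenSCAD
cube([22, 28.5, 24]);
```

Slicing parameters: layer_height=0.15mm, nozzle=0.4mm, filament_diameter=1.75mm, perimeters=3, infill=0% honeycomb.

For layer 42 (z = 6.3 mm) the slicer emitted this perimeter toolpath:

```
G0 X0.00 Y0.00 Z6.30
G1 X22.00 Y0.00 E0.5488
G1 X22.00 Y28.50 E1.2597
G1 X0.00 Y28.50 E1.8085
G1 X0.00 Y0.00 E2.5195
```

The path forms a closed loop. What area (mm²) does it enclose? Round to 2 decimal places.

627.00 mm²

Apply the shoelace formula to the sequence of (X, Y) vertices; enclosed area = 627.00 mm².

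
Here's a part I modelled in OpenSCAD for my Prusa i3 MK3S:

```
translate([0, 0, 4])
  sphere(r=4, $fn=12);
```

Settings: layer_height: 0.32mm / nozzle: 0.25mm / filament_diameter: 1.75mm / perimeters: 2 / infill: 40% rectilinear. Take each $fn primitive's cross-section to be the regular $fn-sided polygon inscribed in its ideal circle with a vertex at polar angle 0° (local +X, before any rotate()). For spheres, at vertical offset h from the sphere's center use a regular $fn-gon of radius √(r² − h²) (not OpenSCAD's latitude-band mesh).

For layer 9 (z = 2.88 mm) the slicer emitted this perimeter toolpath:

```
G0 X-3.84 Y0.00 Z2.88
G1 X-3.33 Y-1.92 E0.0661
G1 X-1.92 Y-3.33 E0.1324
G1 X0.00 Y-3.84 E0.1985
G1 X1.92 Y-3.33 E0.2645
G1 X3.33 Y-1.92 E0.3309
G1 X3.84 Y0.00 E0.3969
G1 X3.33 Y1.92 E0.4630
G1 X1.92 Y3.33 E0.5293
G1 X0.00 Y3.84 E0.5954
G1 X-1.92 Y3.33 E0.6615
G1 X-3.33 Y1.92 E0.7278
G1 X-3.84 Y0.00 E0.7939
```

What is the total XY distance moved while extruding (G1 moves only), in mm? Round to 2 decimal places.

Sum the Euclidean lengths of each G1 segment: total = 23.87 mm.

23.87 mm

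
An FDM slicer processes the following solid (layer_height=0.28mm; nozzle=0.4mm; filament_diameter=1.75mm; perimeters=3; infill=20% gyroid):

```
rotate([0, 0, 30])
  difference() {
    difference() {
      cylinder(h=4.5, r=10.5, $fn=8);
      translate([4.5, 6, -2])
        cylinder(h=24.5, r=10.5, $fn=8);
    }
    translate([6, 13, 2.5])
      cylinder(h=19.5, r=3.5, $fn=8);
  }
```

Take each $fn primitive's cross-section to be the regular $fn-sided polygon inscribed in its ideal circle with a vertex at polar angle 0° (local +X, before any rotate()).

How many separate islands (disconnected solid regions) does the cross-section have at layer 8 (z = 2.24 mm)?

1

At z = 2.24 mm: the r=10.5 cylinder gives a regular 8-gon of circumradius 10.5 (constant along its height); the r=10.5 cylinder at (4.5, 6) gives a regular 8-gon of circumradius 10.5 (constant along its height); After the difference (first − rest): starting from the r=10.5 cylinder, the r=10.5 cylinder at (4.5, 6) partially overlaps it — only the 165.98 mm² overlap (of its 311.83 mm²) is removed, clipping the outline — 1 connected region; the cylinder at (6, 13) is not intersected at this z (z outside [2.5, 22]); Subtracting the remaining from the first: none of the subtracted shapes is present at this height, so that combined region is unchanged — 1 connected region; (whole slice rotated 30° about Z — lengths, areas and connectivity unchanged). Overall, the cross-section is a single solid region. Island count = 1.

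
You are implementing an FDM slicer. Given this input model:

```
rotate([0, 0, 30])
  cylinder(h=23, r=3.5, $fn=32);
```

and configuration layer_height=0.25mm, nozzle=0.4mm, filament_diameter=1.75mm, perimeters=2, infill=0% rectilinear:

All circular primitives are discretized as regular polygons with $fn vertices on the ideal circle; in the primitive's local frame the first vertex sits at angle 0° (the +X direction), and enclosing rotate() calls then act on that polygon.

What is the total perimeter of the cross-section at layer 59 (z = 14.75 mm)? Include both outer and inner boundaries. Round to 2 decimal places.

21.96 mm

At z = 14.75 mm: the r=3.5 cylinder gives a regular 32-gon of circumradius 3.5 (constant along its height) (perimeter = 2·32·3.500·sin(180°/32) = 21.96 mm); (whole slice rotated 30° about Z — lengths, areas and connectivity unchanged). Overall, the cross-section is a single solid region. Total boundary length (outer) = 21.96 mm.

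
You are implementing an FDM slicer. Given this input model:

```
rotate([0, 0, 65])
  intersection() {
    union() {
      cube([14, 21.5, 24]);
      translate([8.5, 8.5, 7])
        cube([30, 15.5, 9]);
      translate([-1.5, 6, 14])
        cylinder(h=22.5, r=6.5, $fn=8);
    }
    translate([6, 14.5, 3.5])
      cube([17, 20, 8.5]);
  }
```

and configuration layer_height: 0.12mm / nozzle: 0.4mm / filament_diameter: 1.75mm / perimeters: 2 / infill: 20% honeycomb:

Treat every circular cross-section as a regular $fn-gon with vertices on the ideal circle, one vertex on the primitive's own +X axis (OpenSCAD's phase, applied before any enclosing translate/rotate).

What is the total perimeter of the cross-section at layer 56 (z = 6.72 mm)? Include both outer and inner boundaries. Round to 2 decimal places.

30.00 mm

At z = 6.72 mm: the 14×21.5 cube contributes its full rectangle (perimeter 71.00 mm); the cube at (8.5, 8.5) does not reach this height (z outside [7, 16]); the cylinder at (-1.5, 6) is absent (z outside [14, 36.5]); Combining (union): only the 14×21.5 cube is present, so the union is just that shape — boundary = 71.00 mm; the cube at (6, 14.5) is present — its section is the full 17×20 rectangle (perimeter 74.00 mm); After intersecting: the 17×20 cube at (6, 14.5) partially overlaps that combined region; clipping to the common part keeps 56.00 mm² — boundary = 30.00 mm; (rotated 65° about Z; rotation is an isometry so areas/perimeters/island counts are preserved). Overall, the cross-section is a single solid region. Total boundary length (outer) = 30.00 mm.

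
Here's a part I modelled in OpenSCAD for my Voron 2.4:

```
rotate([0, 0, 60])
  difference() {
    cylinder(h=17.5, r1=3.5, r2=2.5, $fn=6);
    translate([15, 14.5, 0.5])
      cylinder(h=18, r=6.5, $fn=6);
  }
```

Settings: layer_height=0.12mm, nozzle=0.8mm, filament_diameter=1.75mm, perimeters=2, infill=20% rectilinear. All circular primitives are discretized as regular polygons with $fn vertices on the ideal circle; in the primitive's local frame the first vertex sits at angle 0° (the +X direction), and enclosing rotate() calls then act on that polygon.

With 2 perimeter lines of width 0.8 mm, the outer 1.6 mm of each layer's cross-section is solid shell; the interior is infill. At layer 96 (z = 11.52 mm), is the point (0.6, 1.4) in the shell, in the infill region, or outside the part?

shell

At z = 11.52 mm: the cone (r1=3.5→r2=2.5) has section circumradius 2.842 here — a regular 6-gon; the cylinder at (15, 14.5): section is a regular 6-gon, circumradius r=6.5; Subtracting the remaining from the first: starting from the cone, the r=6.5 cylinder at (15, 14.5) misses the remaining region (no effect) — 1 connected region; (rotated 60° about Z; rotation is an isometry so areas/perimeters/island counts are preserved). Overall, the cross-section is a single solid region. Undo the 60° rotation: the query point maps to (1.512, 0.180) in the un-rotated model frame. The nearest boundary edge runs (1.42, 2.46)→(2.84, 0.00); distance from the point to it = 1.06 mm. The point is inside the cross-section, 1.06 mm from the nearest boundary — within the 1.6 mm shell band (2 × 0.8).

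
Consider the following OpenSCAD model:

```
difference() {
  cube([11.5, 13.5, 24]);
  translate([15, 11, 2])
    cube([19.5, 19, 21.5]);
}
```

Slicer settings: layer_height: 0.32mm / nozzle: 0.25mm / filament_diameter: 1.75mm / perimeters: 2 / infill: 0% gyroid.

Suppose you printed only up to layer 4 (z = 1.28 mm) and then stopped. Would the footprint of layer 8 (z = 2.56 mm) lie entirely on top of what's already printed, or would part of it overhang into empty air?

Compare the two slices. At z = 1.28: the 11.5×13.5 cube contributes its full rectangle (area 155.25 mm²); the cube at (15, 11) does not reach this height (z outside [2, 23.5]); Taking the first minus the rest: none of the subtracted shapes is present at this height, so the 11.5×13.5 cube is unchanged — area = 155.25 mm². At z = 2.56: the 11.5×13.5 cube contributes its full rectangle (area 155.25 mm²); the 19.5×19 cube at (15, 11) contributes its full rectangle (area 370.50 mm²); Taking the first minus the rest: starting from the 11.5×13.5 cube (155.25 mm²), the 19.5×19 cube at (15, 11) misses the remaining region (no effect) — area = 155.25 mm². Checking containment: the cross-section at z = 2.56 is a subset of the cross-section at z = 1.28.

entirely on top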